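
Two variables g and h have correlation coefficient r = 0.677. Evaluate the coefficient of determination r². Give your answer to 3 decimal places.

r² = (0.677)² = 0.458

0.458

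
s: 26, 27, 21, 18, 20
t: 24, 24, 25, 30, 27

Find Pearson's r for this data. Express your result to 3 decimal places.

n = 5, Σs = 112, Σt = 130, Σs² = 2570, Σt² = 3406, Σst = 2877
nΣst − ΣsΣt = 14385 − 14560 = -175
nΣs² − (Σs)² = 12850 − 12544 = 306; nΣt² − (Σt)² = 17030 − 16900 = 130
r = -175 / √(306 × 130) = -175 / 199.4492 ≈ -0.877

-0.877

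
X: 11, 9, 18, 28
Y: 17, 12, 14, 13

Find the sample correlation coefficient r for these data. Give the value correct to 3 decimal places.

n = 4, ΣX = 66, ΣY = 56, ΣX² = 1310, ΣY² = 798, ΣXY = 911
nΣXY − ΣXΣY = 3644 − 3696 = -52
nΣX² − (ΣX)² = 5240 − 4356 = 884; nΣY² − (ΣY)² = 3192 − 3136 = 56
r = -52 / √(884 × 56) = -52 / 222.4949 ≈ -0.234

-0.234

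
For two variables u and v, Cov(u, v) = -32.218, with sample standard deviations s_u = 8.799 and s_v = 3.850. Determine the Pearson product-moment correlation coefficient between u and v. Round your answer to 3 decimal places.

r = Cov(u,v) / (s_u · s_v) = -32.218 / (8.799 × 3.850)
  = -32.218 / 33.8761 ≈ -0.951

-0.951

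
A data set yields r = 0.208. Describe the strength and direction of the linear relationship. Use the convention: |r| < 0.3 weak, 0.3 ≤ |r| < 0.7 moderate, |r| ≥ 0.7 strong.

weak positive

r = 0.208 > 0 so the relationship is positive.
|r| = 0.208, which falls in the weak range.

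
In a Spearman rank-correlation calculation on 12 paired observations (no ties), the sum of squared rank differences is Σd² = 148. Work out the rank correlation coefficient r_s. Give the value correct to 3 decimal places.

ρ = 1 − 6Σd² / [n(n²−1)] = 1 − 6×148 / (12×143)
  = 1 − 888/1716 = 1 − 0.5175 ≈ 0.483

0.483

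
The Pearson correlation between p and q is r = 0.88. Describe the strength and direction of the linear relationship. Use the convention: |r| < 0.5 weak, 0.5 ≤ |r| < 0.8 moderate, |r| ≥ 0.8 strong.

strong positive

r = 0.88 > 0 so the relationship is positive.
|r| = 0.88, which falls in the strong range.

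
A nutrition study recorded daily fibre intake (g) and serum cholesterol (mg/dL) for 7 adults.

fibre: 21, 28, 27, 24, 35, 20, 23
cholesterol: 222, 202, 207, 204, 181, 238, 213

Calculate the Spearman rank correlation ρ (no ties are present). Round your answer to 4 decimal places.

Rank fibre: 2, 6, 5, 4, 7, 1, 3
Rank cholesterol: 6, 2, 4, 3, 1, 7, 5
d = rank(fibre) − rank(cholesterol): -4, 4, 1, 1, 6, -6, -2; Σd² = 110
ρ = 1 − 6Σd² / [n(n²−1)] = 1 − 6×110 / (7×48) = 1 − 660/336 ≈ -0.9643

-0.9643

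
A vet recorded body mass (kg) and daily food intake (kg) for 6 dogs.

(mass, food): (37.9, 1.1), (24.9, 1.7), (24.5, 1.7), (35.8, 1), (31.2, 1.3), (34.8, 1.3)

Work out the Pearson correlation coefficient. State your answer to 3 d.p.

n = 6, Σx = 189.1, Σy = 8.1, Σx² = 6122.79, Σy² = 11.37, Σxy = 247.27
nΣxy − ΣxΣy = 1483.62 − 1531.71 = -48.09
nΣx² − (Σx)² = 36736.74 − 35758.81 = 977.93; nΣy² − (Σy)² = 68.22 − 65.61 = 2.61
r = -48.09 / √(977.93 × 2.61) = -48.09 / 50.5213 ≈ -0.952

-0.952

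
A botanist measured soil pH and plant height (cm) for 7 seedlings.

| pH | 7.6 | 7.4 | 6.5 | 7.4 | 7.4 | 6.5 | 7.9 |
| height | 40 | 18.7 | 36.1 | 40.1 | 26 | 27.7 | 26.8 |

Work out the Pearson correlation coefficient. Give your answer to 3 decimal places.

n = 7, Σx = 50.7, Σy = 215.4, Σx² = 368.95, Σy² = 7022.44, Σxy = 1557.94
nΣxy − ΣxΣy = 10905.58 − 10920.78 = -15.2
nΣx² − (Σx)² = 2582.65 − 2570.49 = 12.16; nΣy² − (Σy)² = 49157.08 − 46397.16 = 2759.92
r = -15.2 / √(12.16 × 2759.92) = -15.2 / 183.1956 ≈ -0.083

-0.083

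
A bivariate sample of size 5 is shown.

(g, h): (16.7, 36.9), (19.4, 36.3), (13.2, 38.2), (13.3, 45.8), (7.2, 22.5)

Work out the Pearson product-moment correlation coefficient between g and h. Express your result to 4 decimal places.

n = 5, Σg = 69.8, Σh = 179.7, Σg² = 1058.22, Σh² = 6742.43, Σgh = 2595.83
nΣgh − ΣgΣh = 12979.15 − 12543.06 = 436.09
nΣg² − (Σg)² = 5291.1 − 4872.04 = 419.06; nΣh² − (Σh)² = 33712.15 − 32292.09 = 1420.06
r = 436.09 / √(419.06 × 1420.06) = 436.09 / 771.4210 ≈ 0.5653

0.5653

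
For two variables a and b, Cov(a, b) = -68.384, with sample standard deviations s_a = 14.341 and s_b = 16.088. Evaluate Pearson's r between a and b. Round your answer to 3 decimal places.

r = Cov(a,b) / (s_a · s_b) = -68.384 / (14.341 × 16.088)
  = -68.384 / 230.7180 ≈ -0.296

-0.296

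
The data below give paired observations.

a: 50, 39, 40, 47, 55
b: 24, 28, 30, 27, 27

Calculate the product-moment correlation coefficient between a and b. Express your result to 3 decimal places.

-0.635

n = 5, Σa = 231, Σb = 136, Σa² = 10855, Σb² = 3718, Σab = 6246
nΣab − ΣaΣb = 31230 − 31416 = -186
nΣa² − (Σa)² = 54275 − 53361 = 914; nΣb² − (Σb)² = 18590 − 18496 = 94
r = -186 / √(914 × 94) = -186 / 293.1143 ≈ -0.635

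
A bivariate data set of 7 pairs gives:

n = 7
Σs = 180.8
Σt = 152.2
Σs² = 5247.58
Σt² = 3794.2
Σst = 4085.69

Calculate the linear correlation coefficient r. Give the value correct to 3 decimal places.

0.292

r = (nΣst − ΣsΣt) / √[(nΣs² − (Σs)²)(nΣt² − (Σt)²)]
Numerator: 7×4085.69 − 180.8×152.2 = 1082.07
Denominator: √[(36733.06 − 32688.64)(26559.4 − 23164.84)] = √[4044.42 × 3394.56] = 3705.2701
r = 1082.07 / 3705.2701 ≈ 0.292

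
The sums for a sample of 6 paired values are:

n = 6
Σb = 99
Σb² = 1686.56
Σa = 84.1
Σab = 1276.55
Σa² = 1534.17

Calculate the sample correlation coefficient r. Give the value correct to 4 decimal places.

-0.8091

r = (nΣab − ΣaΣb) / √[(nΣa² − (Σa)²)(nΣb² − (Σb)²)]
Numerator: 6×1276.55 − 84.1×99 = -666.6
Denominator: √[(9205.02 − 7072.81)(10119.36 − 9801)] = √[2132.21 × 318.36] = 823.8995
r = -666.6 / 823.8995 ≈ -0.8091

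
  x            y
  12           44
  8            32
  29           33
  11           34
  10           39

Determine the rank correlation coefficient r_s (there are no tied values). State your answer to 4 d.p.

Rank x: 4, 1, 5, 3, 2
Rank y: 5, 1, 2, 3, 4
d = rank(x) − rank(y): -1, 0, 3, 0, -2; Σd² = 14
ρ = 1 − 6Σd² / [n(n²−1)] = 1 − 6×14 / (5×24) = 1 − 84/120 ≈ 0.3000

0.3000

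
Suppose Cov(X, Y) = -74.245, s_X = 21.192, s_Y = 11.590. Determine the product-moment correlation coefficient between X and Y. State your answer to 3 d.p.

-0.302

r = Cov(X,Y) / (s_X · s_Y) = -74.245 / (21.192 × 11.590)
  = -74.245 / 245.6153 ≈ -0.302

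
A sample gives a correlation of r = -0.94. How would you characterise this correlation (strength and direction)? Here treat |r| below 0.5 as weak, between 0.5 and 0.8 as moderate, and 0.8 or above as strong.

r = -0.94 < 0 so the relationship is negative.
|r| = 0.94, which falls in the strong range.

strong negative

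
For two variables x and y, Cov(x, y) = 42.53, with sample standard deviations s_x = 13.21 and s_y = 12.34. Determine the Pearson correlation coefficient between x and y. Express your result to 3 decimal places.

r = Cov(x,y) / (s_x · s_y) = 42.53 / (13.21 × 12.34)
  = 42.53 / 163.0114 ≈ 0.261

0.261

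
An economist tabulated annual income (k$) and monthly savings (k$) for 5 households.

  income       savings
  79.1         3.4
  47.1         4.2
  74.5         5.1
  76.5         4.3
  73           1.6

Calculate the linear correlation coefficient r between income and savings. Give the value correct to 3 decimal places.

n = 5, Σx = 350.2, Σy = 18.6, Σx² = 25206.72, Σy² = 76.26, Σxy = 1292.46
nΣxy − ΣxΣy = 6462.3 − 6513.72 = -51.42
nΣx² − (Σx)² = 126033.6 − 122640.04 = 3393.56; nΣy² − (Σy)² = 381.3 − 345.96 = 35.34
r = -51.42 / √(3393.56 × 35.34) = -51.42 / 346.3068 ≈ -0.148

-0.148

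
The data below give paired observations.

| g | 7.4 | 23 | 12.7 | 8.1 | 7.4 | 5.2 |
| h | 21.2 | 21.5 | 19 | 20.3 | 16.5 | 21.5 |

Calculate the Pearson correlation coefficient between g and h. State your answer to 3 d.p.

n = 6, Σg = 63.8, Σh = 120, Σg² = 892.46, Σh² = 2419.28, Σgh = 1291.01
nΣgh − ΣgΣh = 7746.06 − 7656 = 90.06
nΣg² − (Σg)² = 5354.76 − 4070.44 = 1284.32; nΣh² − (Σh)² = 14515.68 − 14400 = 115.68
r = 90.06 / √(1284.32 × 115.68) = 90.06 / 385.4480 ≈ 0.234

0.234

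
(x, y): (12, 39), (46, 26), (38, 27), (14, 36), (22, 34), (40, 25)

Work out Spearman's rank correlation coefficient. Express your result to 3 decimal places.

-0.943

Rank x: 1, 6, 4, 2, 3, 5
Rank y: 6, 2, 3, 5, 4, 1
d = rank(x) − rank(y): -5, 4, 1, -3, -1, 4; Σd² = 68
ρ = 1 − 6Σd² / [n(n²−1)] = 1 − 6×68 / (6×35) = 1 − 408/210 ≈ -0.943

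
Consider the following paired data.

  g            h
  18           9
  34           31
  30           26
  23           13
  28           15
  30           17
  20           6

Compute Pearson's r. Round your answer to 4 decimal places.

n = 7, Σg = 183, Σh = 117, Σg² = 4993, Σh² = 2437, Σgh = 3345
nΣgh − ΣgΣh = 23415 − 21411 = 2004
nΣg² − (Σg)² = 34951 − 33489 = 1462; nΣh² − (Σh)² = 17059 − 13689 = 3370
r = 2004 / √(1462 × 3370) = 2004 / 2219.6711 ≈ 0.9028

0.9028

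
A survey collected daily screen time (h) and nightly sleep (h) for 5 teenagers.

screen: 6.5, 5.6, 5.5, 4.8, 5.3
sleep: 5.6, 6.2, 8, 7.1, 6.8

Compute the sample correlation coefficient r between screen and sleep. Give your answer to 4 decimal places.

-0.6473

n = 5, Σx = 27.7, Σy = 33.7, Σx² = 154.99, Σy² = 230.45, Σxy = 185.24
nΣxy − ΣxΣy = 926.2 − 933.49 = -7.29
nΣx² − (Σx)² = 774.95 − 767.29 = 7.66; nΣy² − (Σy)² = 1152.25 − 1135.69 = 16.56
r = -7.29 / √(7.66 × 16.56) = -7.29 / 11.2628 ≈ -0.6473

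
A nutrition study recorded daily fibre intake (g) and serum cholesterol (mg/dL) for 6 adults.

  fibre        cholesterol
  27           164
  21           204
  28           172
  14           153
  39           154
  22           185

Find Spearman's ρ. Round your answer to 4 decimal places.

-0.0857

Rank fibre: 4, 2, 5, 1, 6, 3
Rank cholesterol: 3, 6, 4, 1, 2, 5
d = rank(fibre) − rank(cholesterol): 1, -4, 1, 0, 4, -2; Σd² = 38
ρ = 1 − 6Σd² / [n(n²−1)] = 1 − 6×38 / (6×35) = 1 − 228/210 ≈ -0.0857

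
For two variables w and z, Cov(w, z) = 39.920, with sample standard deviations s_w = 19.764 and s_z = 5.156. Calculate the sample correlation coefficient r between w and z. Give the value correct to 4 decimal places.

r = Cov(w,z) / (s_w · s_z) = 39.920 / (19.764 × 5.156)
  = 39.920 / 101.9032 ≈ 0.3917

0.3917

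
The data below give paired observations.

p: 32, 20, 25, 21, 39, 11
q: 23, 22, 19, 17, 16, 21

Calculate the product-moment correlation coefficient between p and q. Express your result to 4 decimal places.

n = 6, Σp = 148, Σq = 118, Σp² = 4132, Σq² = 2360, Σpq = 2863
nΣpq − ΣpΣq = 17178 − 17464 = -286
nΣp² − (Σp)² = 24792 − 21904 = 2888; nΣq² − (Σq)² = 14160 − 13924 = 236
r = -286 / √(2888 × 236) = -286 / 825.5713 ≈ -0.3464

-0.3464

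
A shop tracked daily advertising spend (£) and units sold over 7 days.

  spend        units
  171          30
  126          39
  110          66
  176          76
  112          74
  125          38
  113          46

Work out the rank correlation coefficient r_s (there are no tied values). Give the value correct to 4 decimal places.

-0.1786

Rank spend: 6, 5, 1, 7, 2, 4, 3
Rank units: 1, 3, 5, 7, 6, 2, 4
d = rank(spend) − rank(units): 5, 2, -4, 0, -4, 2, -1; Σd² = 66
ρ = 1 − 6Σd² / [n(n²−1)] = 1 − 6×66 / (7×48) = 1 − 396/336 ≈ -0.1786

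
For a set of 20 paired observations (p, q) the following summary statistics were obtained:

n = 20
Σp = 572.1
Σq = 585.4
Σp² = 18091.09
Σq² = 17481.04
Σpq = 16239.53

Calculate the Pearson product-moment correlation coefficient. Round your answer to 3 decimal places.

-0.654

r = (nΣpq − ΣpΣq) / √[(nΣp² − (Σp)²)(nΣq² − (Σq)²)]
Numerator: 20×16239.53 − 572.1×585.4 = -10116.74
Denominator: √[(361821.8 − 327298.41)(349620.8 − 342693.16)] = √[34523.39 × 6927.64] = 15464.9804
r = -10116.74 / 15464.9804 ≈ -0.654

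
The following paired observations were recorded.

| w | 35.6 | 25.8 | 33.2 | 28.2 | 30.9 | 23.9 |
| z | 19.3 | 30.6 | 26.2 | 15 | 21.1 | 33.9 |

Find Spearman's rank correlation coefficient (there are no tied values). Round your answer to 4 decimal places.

-0.6000

Rank w: 6, 2, 5, 3, 4, 1
Rank z: 2, 5, 4, 1, 3, 6
d = rank(w) − rank(z): 4, -3, 1, 2, 1, -5; Σd² = 56
ρ = 1 − 6Σd² / [n(n²−1)] = 1 − 6×56 / (6×35) = 1 − 336/210 ≈ -0.6000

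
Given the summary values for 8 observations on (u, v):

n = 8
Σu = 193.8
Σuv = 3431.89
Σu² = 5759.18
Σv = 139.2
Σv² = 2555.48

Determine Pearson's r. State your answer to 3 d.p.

r = (nΣuv − ΣuΣv) / √[(nΣu² − (Σu)²)(nΣv² − (Σv)²)]
Numerator: 8×3431.89 − 193.8×139.2 = 478.16
Denominator: √[(46073.44 − 37558.44)(20443.84 − 19376.64)] = √[8515 × 1067.2] = 3014.4996
r = 478.16 / 3014.4996 ≈ 0.159

0.159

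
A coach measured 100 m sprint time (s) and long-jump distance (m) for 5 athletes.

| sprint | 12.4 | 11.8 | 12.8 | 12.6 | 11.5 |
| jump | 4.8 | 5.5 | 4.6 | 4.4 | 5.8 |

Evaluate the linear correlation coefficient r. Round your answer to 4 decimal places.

-0.9693

n = 5, Σx = 61.1, Σy = 25.1, Σx² = 747.85, Σy² = 127.45, Σxy = 305.44
nΣxy − ΣxΣy = 1527.2 − 1533.61 = -6.41
nΣx² − (Σx)² = 3739.25 − 3733.21 = 6.04; nΣy² − (Σy)² = 637.25 − 630.01 = 7.24
r = -6.41 / √(6.04 × 7.24) = -6.41 / 6.6128 ≈ -0.9693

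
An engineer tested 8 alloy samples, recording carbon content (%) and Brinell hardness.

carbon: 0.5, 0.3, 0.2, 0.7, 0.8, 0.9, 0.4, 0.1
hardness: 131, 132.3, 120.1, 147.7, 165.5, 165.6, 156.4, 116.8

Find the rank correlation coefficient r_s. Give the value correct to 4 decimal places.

Rank carbon: 5, 3, 2, 6, 7, 8, 4, 1
Rank hardness: 3, 4, 2, 5, 7, 8, 6, 1
d = rank(carbon) − rank(hardness): 2, -1, 0, 1, 0, 0, -2, 0; Σd² = 10
ρ = 1 − 6Σd² / [n(n²−1)] = 1 − 6×10 / (8×63) = 1 − 60/504 ≈ 0.8810

0.8810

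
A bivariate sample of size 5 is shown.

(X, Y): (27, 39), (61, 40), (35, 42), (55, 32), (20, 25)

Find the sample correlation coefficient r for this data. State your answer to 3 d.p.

n = 5, ΣX = 198, ΣY = 178, ΣX² = 9100, ΣY² = 6534, ΣXY = 7223
nΣXY − ΣXΣY = 36115 − 35244 = 871
nΣX² − (ΣX)² = 45500 − 39204 = 6296; nΣY² − (ΣY)² = 32670 − 31684 = 986
r = 871 / √(6296 × 986) = 871 / 2491.5569 ≈ 0.350

0.350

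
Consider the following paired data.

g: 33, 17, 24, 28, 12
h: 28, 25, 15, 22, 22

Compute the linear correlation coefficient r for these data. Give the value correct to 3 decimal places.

n = 5, Σg = 114, Σh = 112, Σg² = 2882, Σh² = 2602, Σgh = 2589
nΣgh − ΣgΣh = 12945 − 12768 = 177
nΣg² − (Σg)² = 14410 − 12996 = 1414; nΣh² − (Σh)² = 13010 − 12544 = 466
r = 177 / √(1414 × 466) = 177 / 811.7413 ≈ 0.218

0.218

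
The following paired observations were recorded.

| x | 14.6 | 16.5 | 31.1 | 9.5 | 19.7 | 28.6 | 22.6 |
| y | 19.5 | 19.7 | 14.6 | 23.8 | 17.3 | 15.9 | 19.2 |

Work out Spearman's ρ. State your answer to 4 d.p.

-0.9286

Rank x: 2, 3, 7, 1, 4, 6, 5
Rank y: 5, 6, 1, 7, 3, 2, 4
d = rank(x) − rank(y): -3, -3, 6, -6, 1, 4, 1; Σd² = 108
ρ = 1 − 6Σd² / [n(n²−1)] = 1 − 6×108 / (7×48) = 1 − 648/336 ≈ -0.9286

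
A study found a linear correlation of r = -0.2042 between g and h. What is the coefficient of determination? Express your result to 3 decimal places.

r² = (-0.2042)² = 0.042

0.042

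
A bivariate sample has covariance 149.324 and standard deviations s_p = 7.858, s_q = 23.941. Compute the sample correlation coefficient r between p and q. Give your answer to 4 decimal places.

0.7937

r = Cov(p,q) / (s_p · s_q) = 149.324 / (7.858 × 23.941)
  = 149.324 / 188.1284 ≈ 0.7937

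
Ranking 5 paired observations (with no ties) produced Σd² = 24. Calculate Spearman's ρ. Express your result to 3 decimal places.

-0.200

ρ = 1 − 6Σd² / [n(n²−1)] = 1 − 6×24 / (5×24)
  = 1 − 144/120 = 1 − 1.2000 ≈ -0.200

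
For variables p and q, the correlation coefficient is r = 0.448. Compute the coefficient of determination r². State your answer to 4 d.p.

0.2007

r² = (0.448)² = 0.2007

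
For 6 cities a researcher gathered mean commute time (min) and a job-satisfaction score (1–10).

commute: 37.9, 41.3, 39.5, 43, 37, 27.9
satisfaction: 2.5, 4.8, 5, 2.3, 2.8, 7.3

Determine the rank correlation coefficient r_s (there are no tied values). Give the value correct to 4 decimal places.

-0.5429

Rank commute: 3, 5, 4, 6, 2, 1
Rank satisfaction: 2, 4, 5, 1, 3, 6
d = rank(commute) − rank(satisfaction): 1, 1, -1, 5, -1, -5; Σd² = 54
ρ = 1 − 6Σd² / [n(n²−1)] = 1 − 6×54 / (6×35) = 1 − 324/210 ≈ -0.5429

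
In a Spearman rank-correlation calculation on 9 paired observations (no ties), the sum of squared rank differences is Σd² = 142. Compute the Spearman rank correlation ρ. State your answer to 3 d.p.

ρ = 1 − 6Σd² / [n(n²−1)] = 1 − 6×142 / (9×80)
  = 1 − 852/720 = 1 − 1.1833 ≈ -0.183

-0.183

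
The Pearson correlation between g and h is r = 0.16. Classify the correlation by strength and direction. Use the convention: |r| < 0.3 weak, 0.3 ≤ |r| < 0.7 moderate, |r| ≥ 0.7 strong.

weak positive

r = 0.16 > 0 so the relationship is positive.
|r| = 0.16, which falls in the weak range.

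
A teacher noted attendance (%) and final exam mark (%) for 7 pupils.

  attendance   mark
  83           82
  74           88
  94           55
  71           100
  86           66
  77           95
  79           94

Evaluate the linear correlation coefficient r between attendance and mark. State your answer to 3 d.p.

-0.934

n = 7, Σx = 564, Σy = 580, Σx² = 45808, Σy² = 49710, Σxy = 46005
nΣxy − ΣxΣy = 322035 − 327120 = -5085
nΣx² − (Σx)² = 320656 − 318096 = 2560; nΣy² − (Σy)² = 347970 − 336400 = 11570
r = -5085 / √(2560 × 11570) = -5085 / 5442.3524 ≈ -0.934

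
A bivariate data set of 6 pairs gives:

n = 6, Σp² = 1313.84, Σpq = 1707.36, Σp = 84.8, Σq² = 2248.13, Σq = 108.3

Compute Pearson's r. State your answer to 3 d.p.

0.961

r = (nΣpq − ΣpΣq) / √[(nΣp² − (Σp)²)(nΣq² − (Σq)²)]
Numerator: 6×1707.36 − 84.8×108.3 = 1060.32
Denominator: √[(7883.04 − 7191.04)(13488.78 − 11728.89)] = √[692 × 1759.89] = 1103.5596
r = 1060.32 / 1103.5596 ≈ 0.961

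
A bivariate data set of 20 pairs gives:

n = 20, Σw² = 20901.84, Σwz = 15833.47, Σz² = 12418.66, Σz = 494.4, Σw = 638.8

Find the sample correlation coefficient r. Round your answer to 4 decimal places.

0.1350

r = (nΣwz − ΣwΣz) / √[(nΣw² − (Σw)²)(nΣz² − (Σz)²)]
Numerator: 20×15833.47 − 638.8×494.4 = 846.68
Denominator: √[(418036.8 − 408065.44)(248373.2 − 244431.36)] = √[9971.36 × 3941.84] = 6269.4103
r = 846.68 / 6269.4103 ≈ 0.1350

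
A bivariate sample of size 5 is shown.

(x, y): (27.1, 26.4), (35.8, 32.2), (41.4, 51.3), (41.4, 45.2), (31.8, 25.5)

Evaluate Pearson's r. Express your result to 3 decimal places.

n = 5, Σx = 177.5, Σy = 180.6, Σx² = 6455.21, Σy² = 7058.78, Σxy = 6674.2
nΣxy − ΣxΣy = 33371 − 32056.5 = 1314.5
nΣx² − (Σx)² = 32276.05 − 31506.25 = 769.8; nΣy² − (Σy)² = 35293.9 − 32616.36 = 2677.54
r = 1314.5 / √(769.8 × 2677.54) = 1314.5 / 1435.6776 ≈ 0.916

0.916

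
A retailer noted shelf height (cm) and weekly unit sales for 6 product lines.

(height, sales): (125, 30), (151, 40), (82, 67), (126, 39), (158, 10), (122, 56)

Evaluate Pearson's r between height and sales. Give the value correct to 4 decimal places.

n = 6, Σx = 764, Σy = 242, Σx² = 100874, Σy² = 11746, Σxy = 28610
nΣxy − ΣxΣy = 171660 − 184888 = -13228
nΣx² − (Σx)² = 605244 − 583696 = 21548; nΣy² − (Σy)² = 70476 − 58564 = 11912
r = -13228 / √(21548 × 11912) = -13228 / 16021.2289 ≈ -0.8257

-0.8257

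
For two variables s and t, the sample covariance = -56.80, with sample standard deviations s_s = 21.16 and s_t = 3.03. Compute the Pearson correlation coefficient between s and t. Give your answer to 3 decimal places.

-0.886

r = Cov(s,t) / (s_s · s_t) = -56.80 / (21.16 × 3.03)
  = -56.80 / 64.1148 ≈ -0.886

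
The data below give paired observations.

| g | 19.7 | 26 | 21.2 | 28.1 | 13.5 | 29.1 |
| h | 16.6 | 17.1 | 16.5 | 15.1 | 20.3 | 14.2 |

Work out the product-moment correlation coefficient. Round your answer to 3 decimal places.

-0.895

n = 6, Σg = 137.6, Σh = 99.8, Σg² = 3332.2, Σh² = 1681.96, Σgh = 2233
nΣgh − ΣgΣh = 13398 − 13732.48 = -334.48
nΣg² − (Σg)² = 19993.2 − 18933.76 = 1059.44; nΣh² − (Σh)² = 10091.76 − 9960.04 = 131.72
r = -334.48 / √(1059.44 × 131.72) = -334.48 / 373.5632 ≈ -0.895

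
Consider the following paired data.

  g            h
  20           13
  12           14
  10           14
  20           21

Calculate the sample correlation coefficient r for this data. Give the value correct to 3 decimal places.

n = 4, Σg = 62, Σh = 62, Σg² = 1044, Σh² = 1002, Σgh = 988
nΣgh − ΣgΣh = 3952 − 3844 = 108
nΣg² − (Σg)² = 4176 − 3844 = 332; nΣh² − (Σh)² = 4008 − 3844 = 164
r = 108 / √(332 × 164) = 108 / 233.3410 ≈ 0.463

0.463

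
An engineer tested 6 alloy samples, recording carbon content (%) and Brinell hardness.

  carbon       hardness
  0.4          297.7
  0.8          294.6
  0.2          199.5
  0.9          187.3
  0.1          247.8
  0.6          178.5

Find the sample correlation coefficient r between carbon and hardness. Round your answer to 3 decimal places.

-0.088

n = 6, Σx = 3, Σy = 1405.4, Σx² = 2.02, Σy² = 343563.08, Σxy = 695.11
nΣxy − ΣxΣy = 4170.66 − 4216.2 = -45.54
nΣx² − (Σx)² = 12.12 − 9 = 3.12; nΣy² − (Σy)² = 2061378.48 − 1975149.16 = 86229.32
r = -45.54 / √(3.12 × 86229.32) = -45.54 / 518.6863 ≈ -0.088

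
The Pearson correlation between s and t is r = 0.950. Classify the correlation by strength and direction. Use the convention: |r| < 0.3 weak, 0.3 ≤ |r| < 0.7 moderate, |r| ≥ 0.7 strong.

strong positive

r = 0.950 > 0 so the relationship is positive.
|r| = 0.950, which falls in the strong range.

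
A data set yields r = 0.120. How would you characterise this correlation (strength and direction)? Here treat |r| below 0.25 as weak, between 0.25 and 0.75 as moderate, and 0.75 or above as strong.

r = 0.120 > 0 so the relationship is positive.
|r| = 0.120, which falls in the weak range.

weak positive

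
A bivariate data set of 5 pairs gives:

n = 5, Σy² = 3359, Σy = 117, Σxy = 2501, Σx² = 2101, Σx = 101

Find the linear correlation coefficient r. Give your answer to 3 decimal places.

r = (nΣxy − ΣxΣy) / √[(nΣx² − (Σx)²)(nΣy² − (Σy)²)]
Numerator: 5×2501 − 101×117 = 688
Denominator: √[(10505 − 10201)(16795 − 13689)] = √[304 × 3106] = 971.7119
r = 688 / 971.7119 ≈ 0.708

0.708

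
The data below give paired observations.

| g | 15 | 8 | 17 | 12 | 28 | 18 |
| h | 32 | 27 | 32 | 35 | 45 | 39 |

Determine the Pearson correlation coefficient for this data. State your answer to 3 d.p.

0.901

n = 6, Σg = 98, Σh = 210, Σg² = 1830, Σh² = 7548, Σgh = 3622
nΣgh − ΣgΣh = 21732 − 20580 = 1152
nΣg² − (Σg)² = 10980 − 9604 = 1376; nΣh² − (Σh)² = 45288 − 44100 = 1188
r = 1152 / √(1376 × 1188) = 1152 / 1278.5492 ≈ 0.901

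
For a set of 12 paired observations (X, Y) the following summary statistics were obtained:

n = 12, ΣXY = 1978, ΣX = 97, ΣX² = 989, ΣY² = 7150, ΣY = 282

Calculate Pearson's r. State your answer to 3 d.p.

r = (nΣXY − ΣXΣY) / √[(nΣX² − (ΣX)²)(nΣY² − (ΣY)²)]
Numerator: 12×1978 − 97×282 = -3618
Denominator: √[(11868 − 9409)(85800 − 79524)] = √[2459 × 6276] = 3928.4455
r = -3618 / 3928.4455 ≈ -0.921

-0.921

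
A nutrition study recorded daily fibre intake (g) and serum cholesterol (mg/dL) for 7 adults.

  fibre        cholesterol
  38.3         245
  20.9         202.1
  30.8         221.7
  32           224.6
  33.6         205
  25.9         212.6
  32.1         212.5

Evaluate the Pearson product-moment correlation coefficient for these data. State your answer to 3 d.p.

n = 7, Σx = 213.6, Σy = 1523.5, Σx² = 6706.52, Σy² = 332845.47, Σxy = 46838.54
nΣxy − ΣxΣy = 327869.78 − 325419.6 = 2450.18
nΣx² − (Σx)² = 46945.64 − 45624.96 = 1320.68; nΣy² − (Σy)² = 2329918.29 − 2321052.25 = 8866.04
r = 2450.18 / √(1320.68 × 8866.04) = 2450.18 / 3421.8711 ≈ 0.716

0.716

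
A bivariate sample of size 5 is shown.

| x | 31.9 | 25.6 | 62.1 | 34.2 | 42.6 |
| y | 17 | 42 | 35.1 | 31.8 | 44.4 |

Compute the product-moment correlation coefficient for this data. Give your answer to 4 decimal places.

n = 5, Σx = 196.4, Σy = 170.3, Σx² = 8513.78, Σy² = 6267.61, Σxy = 6776.21
nΣxy − ΣxΣy = 33881.05 − 33446.92 = 434.13
nΣx² − (Σx)² = 42568.9 − 38572.96 = 3995.94; nΣy² − (Σy)² = 31338.05 − 29002.09 = 2335.96
r = 434.13 / √(3995.94 × 2335.96) = 434.13 / 3055.2178 ≈ 0.1421

0.1421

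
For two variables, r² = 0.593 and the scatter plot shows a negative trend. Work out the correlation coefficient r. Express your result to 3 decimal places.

-0.770

|r| = √0.593 = 0.770
The association is negative, so r = −0.770.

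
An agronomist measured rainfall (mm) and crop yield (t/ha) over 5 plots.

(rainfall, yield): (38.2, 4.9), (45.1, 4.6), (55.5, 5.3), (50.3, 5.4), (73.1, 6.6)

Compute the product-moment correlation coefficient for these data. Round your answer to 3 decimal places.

n = 5, Σx = 262.2, Σy = 26.8, Σx² = 14447.2, Σy² = 145.98, Σxy = 1442.87
nΣxy − ΣxΣy = 7214.35 − 7026.96 = 187.39
nΣx² − (Σx)² = 72236 − 68748.84 = 3487.16; nΣy² − (Σy)² = 729.9 − 718.24 = 11.66
r = 187.39 / √(3487.16 × 11.66) = 187.39 / 201.6440 ≈ 0.929

0.929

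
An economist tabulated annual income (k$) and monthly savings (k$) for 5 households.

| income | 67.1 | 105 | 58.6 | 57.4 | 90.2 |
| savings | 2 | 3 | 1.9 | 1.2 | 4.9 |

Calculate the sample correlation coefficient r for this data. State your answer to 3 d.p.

0.726

n = 5, Σx = 378.3, Σy = 13, Σx² = 30392.17, Σy² = 42.06, Σxy = 1071.4
nΣxy − ΣxΣy = 5357 − 4917.9 = 439.1
nΣx² − (Σx)² = 151960.85 − 143110.89 = 8849.96; nΣy² − (Σy)² = 210.3 − 169 = 41.3
r = 439.1 / √(8849.96 × 41.3) = 439.1 / 604.5687 ≈ 0.726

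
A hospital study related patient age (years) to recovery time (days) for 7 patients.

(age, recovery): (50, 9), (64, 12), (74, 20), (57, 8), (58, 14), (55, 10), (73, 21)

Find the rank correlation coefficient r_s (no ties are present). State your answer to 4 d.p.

Rank age: 1, 5, 7, 3, 4, 2, 6
Rank recovery: 2, 4, 6, 1, 5, 3, 7
d = rank(age) − rank(recovery): -1, 1, 1, 2, -1, -1, -1; Σd² = 10
ρ = 1 − 6Σd² / [n(n²−1)] = 1 − 6×10 / (7×48) = 1 − 60/336 ≈ 0.8214

0.8214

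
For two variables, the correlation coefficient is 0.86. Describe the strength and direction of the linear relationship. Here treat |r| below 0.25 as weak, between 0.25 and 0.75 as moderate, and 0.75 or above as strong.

strong positive

r = 0.86 > 0 so the relationship is positive.
|r| = 0.86, which falls in the strong range.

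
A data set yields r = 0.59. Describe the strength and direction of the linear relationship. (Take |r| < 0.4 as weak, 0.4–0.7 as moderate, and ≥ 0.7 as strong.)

r = 0.59 > 0 so the relationship is positive.
|r| = 0.59, which falls in the moderate range.

moderate positive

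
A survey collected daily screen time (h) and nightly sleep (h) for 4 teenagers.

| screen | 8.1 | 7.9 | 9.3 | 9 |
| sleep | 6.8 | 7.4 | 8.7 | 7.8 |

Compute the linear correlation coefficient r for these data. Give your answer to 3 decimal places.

n = 4, Σx = 34.3, Σy = 30.7, Σx² = 295.51, Σy² = 237.53, Σxy = 264.65
nΣxy − ΣxΣy = 1058.6 − 1053.01 = 5.59
nΣx² − (Σx)² = 1182.04 − 1176.49 = 5.55; nΣy² − (Σy)² = 950.12 − 942.49 = 7.63
r = 5.59 / √(5.55 × 7.63) = 5.59 / 6.5074 ≈ 0.859

0.859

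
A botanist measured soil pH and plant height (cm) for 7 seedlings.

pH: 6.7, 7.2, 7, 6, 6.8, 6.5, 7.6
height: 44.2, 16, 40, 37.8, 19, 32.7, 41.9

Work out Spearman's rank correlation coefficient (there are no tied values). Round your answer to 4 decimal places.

0.0000

Rank pH: 3, 6, 5, 1, 4, 2, 7
Rank height: 7, 1, 5, 4, 2, 3, 6
d = rank(pH) − rank(height): -4, 5, 0, -3, 2, -1, 1; Σd² = 56
ρ = 1 − 6Σd² / [n(n²−1)] = 1 − 6×56 / (7×48) = 1 − 336/336 ≈ 0.0000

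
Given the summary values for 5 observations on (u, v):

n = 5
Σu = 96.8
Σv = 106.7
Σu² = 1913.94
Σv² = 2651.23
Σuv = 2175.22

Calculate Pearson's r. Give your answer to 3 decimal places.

0.896

r = (nΣuv − ΣuΣv) / √[(nΣu² − (Σu)²)(nΣv² − (Σv)²)]
Numerator: 5×2175.22 − 96.8×106.7 = 547.54
Denominator: √[(9569.7 − 9370.24)(13256.15 − 11384.89)] = √[199.46 × 1871.26] = 610.9350
r = 547.54 / 610.9350 ≈ 0.896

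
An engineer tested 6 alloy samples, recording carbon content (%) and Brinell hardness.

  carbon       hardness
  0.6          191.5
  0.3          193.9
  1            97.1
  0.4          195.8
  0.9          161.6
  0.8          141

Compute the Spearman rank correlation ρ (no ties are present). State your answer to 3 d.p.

Rank carbon: 3, 1, 6, 2, 5, 4
Rank hardness: 4, 5, 1, 6, 3, 2
d = rank(carbon) − rank(hardness): -1, -4, 5, -4, 2, 2; Σd² = 66
ρ = 1 − 6Σd² / [n(n²−1)] = 1 − 6×66 / (6×35) = 1 − 396/210 ≈ -0.886

-0.886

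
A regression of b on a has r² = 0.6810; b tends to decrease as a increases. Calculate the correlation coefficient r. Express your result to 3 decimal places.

|r| = √0.6810 = 0.825
The association is negative, so r = −0.825.

-0.825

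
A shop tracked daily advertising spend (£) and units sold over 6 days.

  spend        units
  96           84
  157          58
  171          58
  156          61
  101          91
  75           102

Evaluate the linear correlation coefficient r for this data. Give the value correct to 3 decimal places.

-0.980

n = 6, Σx = 756, Σy = 454, Σx² = 103268, Σy² = 36190, Σxy = 53445
nΣxy − ΣxΣy = 320670 − 343224 = -22554
nΣx² − (Σx)² = 619608 − 571536 = 48072; nΣy² − (Σy)² = 217140 − 206116 = 11024
r = -22554 / √(48072 × 11024) = -22554 / 23020.5501 ≈ -0.980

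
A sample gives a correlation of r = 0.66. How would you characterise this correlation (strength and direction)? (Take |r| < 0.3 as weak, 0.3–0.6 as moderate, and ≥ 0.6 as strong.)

r = 0.66 > 0 so the relationship is positive.
|r| = 0.66, which falls in the strong range.

strong positive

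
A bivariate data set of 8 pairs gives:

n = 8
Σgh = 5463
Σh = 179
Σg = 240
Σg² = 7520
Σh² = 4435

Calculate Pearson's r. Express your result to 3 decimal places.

0.251

r = (nΣgh − ΣgΣh) / √[(nΣg² − (Σg)²)(nΣh² − (Σh)²)]
Numerator: 8×5463 − 240×179 = 744
Denominator: √[(60160 − 57600)(35480 − 32041)] = √[2560 × 3439] = 2967.1266
r = 744 / 2967.1266 ≈ 0.251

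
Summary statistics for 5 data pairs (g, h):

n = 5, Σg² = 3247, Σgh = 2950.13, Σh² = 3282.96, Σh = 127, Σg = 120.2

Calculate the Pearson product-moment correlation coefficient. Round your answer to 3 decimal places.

-0.720

r = (nΣgh − ΣgΣh) / √[(nΣg² − (Σg)²)(nΣh² − (Σh)²)]
Numerator: 5×2950.13 − 120.2×127 = -514.75
Denominator: √[(16235 − 14448.04)(16414.8 − 16129)] = √[1786.96 × 285.8] = 714.6420
r = -514.75 / 714.6420 ≈ -0.720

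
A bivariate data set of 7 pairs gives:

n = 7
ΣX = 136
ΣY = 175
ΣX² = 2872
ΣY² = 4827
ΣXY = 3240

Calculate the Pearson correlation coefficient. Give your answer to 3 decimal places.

-0.497

r = (nΣXY − ΣXΣY) / √[(nΣX² − (ΣX)²)(nΣY² − (ΣY)²)]
Numerator: 7×3240 − 136×175 = -1120
Denominator: √[(20104 − 18496)(33789 − 30625)] = √[1608 × 3164] = 2255.5957
r = -1120 / 2255.5957 ≈ -0.497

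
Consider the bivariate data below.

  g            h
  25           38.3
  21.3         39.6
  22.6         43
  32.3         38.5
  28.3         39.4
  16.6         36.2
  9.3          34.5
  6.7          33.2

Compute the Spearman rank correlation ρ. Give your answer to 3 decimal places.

Rank g: 6, 4, 5, 8, 7, 3, 2, 1
Rank h: 4, 7, 8, 5, 6, 3, 2, 1
d = rank(g) − rank(h): 2, -3, -3, 3, 1, 0, 0, 0; Σd² = 32
ρ = 1 − 6Σd² / [n(n²−1)] = 1 − 6×32 / (8×63) = 1 − 192/504 ≈ 0.619

0.619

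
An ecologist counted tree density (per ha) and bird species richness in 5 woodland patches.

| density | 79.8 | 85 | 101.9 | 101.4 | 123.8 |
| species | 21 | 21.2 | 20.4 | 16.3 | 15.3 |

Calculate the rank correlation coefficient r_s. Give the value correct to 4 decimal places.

Rank density: 1, 2, 4, 3, 5
Rank species: 4, 5, 3, 2, 1
d = rank(density) − rank(species): -3, -3, 1, 1, 4; Σd² = 36
ρ = 1 − 6Σd² / [n(n²−1)] = 1 − 6×36 / (5×24) = 1 − 216/120 ≈ -0.8000

-0.8000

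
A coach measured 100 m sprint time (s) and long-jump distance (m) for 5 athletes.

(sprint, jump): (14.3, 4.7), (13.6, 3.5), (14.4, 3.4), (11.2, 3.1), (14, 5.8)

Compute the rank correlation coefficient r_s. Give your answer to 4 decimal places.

Rank sprint: 4, 2, 5, 1, 3
Rank jump: 4, 3, 2, 1, 5
d = rank(sprint) − rank(jump): 0, -1, 3, 0, -2; Σd² = 14
ρ = 1 − 6Σd² / [n(n²−1)] = 1 − 6×14 / (5×24) = 1 − 84/120 ≈ 0.3000

0.3000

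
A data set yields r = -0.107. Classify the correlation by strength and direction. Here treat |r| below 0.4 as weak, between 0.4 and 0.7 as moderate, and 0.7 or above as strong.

weak negative

r = -0.107 < 0 so the relationship is negative.
|r| = 0.107, which falls in the weak range.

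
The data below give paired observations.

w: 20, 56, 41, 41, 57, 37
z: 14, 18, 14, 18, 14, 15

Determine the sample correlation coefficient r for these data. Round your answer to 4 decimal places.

n = 6, Σw = 252, Σz = 93, Σw² = 11516, Σz² = 1461, Σwz = 3953
nΣwz − ΣwΣz = 23718 − 23436 = 282
nΣw² − (Σw)² = 69096 − 63504 = 5592; nΣz² − (Σz)² = 8766 − 8649 = 117
r = 282 / √(5592 × 117) = 282 / 808.8659 ≈ 0.3486

0.3486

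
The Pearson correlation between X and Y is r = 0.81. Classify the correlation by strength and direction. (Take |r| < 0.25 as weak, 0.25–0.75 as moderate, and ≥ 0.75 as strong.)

strong positive

r = 0.81 > 0 so the relationship is positive.
|r| = 0.81, which falls in the strong range.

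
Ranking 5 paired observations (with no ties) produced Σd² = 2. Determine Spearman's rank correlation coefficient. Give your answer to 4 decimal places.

0.9000

ρ = 1 − 6Σd² / [n(n²−1)] = 1 − 6×2 / (5×24)
  = 1 − 12/120 = 1 − 0.10000 ≈ 0.9000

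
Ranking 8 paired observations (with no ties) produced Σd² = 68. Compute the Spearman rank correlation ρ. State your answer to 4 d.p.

ρ = 1 − 6Σd² / [n(n²−1)] = 1 − 6×68 / (8×63)
  = 1 − 408/504 = 1 − 0.80952 ≈ 0.1905

0.1905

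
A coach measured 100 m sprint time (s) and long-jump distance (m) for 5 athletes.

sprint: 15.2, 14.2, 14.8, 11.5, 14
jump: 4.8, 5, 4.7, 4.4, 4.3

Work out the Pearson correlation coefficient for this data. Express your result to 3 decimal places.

0.548

n = 5, Σx = 69.7, Σy = 23.2, Σx² = 979.97, Σy² = 107.98, Σxy = 324.32
nΣxy − ΣxΣy = 1621.6 − 1617.04 = 4.56
nΣx² − (Σx)² = 4899.85 − 4858.09 = 41.76; nΣy² − (Σy)² = 539.9 − 538.24 = 1.66
r = 4.56 / √(41.76 × 1.66) = 4.56 / 8.3260 ≈ 0.548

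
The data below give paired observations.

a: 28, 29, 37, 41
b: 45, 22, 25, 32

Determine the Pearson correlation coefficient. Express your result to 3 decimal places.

-0.259

n = 4, Σa = 135, Σb = 124, Σa² = 4675, Σb² = 4158, Σab = 4135
nΣab − ΣaΣb = 16540 − 16740 = -200
nΣa² − (Σa)² = 18700 − 18225 = 475; nΣb² − (Σb)² = 16632 − 15376 = 1256
r = -200 / √(475 × 1256) = -200 / 772.3989 ≈ -0.259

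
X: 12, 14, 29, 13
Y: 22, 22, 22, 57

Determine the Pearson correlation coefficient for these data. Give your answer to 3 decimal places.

-0.332

n = 4, ΣX = 68, ΣY = 123, ΣX² = 1350, ΣY² = 4701, ΣXY = 1951
nΣXY − ΣXΣY = 7804 − 8364 = -560
nΣX² − (ΣX)² = 5400 − 4624 = 776; nΣY² − (ΣY)² = 18804 − 15129 = 3675
r = -560 / √(776 × 3675) = -560 / 1688.7273 ≈ -0.332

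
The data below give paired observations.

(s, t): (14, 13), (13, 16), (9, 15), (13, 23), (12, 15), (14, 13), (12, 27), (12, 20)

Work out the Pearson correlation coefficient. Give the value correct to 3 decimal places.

-0.127

n = 8, Σs = 99, Σt = 142, Σs² = 1243, Σt² = 2702, Σst = 1750
nΣst − ΣsΣt = 14000 − 14058 = -58
nΣs² − (Σs)² = 9944 − 9801 = 143; nΣt² − (Σt)² = 21616 − 20164 = 1452
r = -58 / √(143 × 1452) = -58 / 455.6709 ≈ -0.127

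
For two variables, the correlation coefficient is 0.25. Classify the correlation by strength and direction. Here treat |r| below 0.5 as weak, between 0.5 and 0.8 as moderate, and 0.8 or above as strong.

r = 0.25 > 0 so the relationship is positive.
|r| = 0.25, which falls in the weak range.

weak positive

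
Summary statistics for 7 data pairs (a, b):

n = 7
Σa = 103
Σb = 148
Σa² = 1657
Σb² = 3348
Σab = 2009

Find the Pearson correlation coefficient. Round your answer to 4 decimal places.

r = (nΣab − ΣaΣb) / √[(nΣa² − (Σa)²)(nΣb² − (Σb)²)]
Numerator: 7×2009 − 103×148 = -1181
Denominator: √[(11599 − 10609)(23436 − 21904)] = √[990 × 1532] = 1231.5356
r = -1181 / 1231.5356 ≈ -0.9590

-0.9590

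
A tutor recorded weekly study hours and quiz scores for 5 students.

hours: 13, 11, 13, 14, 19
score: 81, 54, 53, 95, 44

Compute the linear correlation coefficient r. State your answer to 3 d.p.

-0.294

n = 5, Σx = 70, Σy = 327, Σx² = 1016, Σy² = 23247, Σxy = 4502
nΣxy − ΣxΣy = 22510 − 22890 = -380
nΣx² − (Σx)² = 5080 − 4900 = 180; nΣy² − (Σy)² = 116235 − 106929 = 9306
r = -380 / √(180 × 9306) = -380 / 1294.2488 ≈ -0.294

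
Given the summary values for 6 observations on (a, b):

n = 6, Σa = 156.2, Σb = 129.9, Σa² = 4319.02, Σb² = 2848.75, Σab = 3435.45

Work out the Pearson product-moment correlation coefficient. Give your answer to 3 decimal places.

0.560

r = (nΣab − ΣaΣb) / √[(nΣa² − (Σa)²)(nΣb² − (Σb)²)]
Numerator: 6×3435.45 − 156.2×129.9 = 322.32
Denominator: √[(25914.12 − 24398.44)(17092.5 − 16874.01)] = √[1515.68 × 218.49] = 575.4658
r = 322.32 / 575.4658 ≈ 0.560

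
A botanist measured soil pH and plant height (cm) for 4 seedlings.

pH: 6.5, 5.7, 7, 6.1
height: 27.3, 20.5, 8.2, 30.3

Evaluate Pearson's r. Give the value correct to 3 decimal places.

n = 4, Σx = 25.3, Σy = 86.3, Σx² = 160.95, Σy² = 2150.87, Σxy = 536.53
nΣxy − ΣxΣy = 2146.12 − 2183.39 = -37.27
nΣx² − (Σx)² = 643.8 − 640.09 = 3.71; nΣy² − (Σy)² = 8603.48 − 7447.69 = 1155.79
r = -37.27 / √(3.71 × 1155.79) = -37.27 / 65.4827 ≈ -0.569

-0.569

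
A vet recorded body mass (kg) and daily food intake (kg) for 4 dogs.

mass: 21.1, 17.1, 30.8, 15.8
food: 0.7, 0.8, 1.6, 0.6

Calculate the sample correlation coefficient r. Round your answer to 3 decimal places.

n = 4, Σx = 84.8, Σy = 3.7, Σx² = 1935.9, Σy² = 4.05, Σxy = 87.21
nΣxy − ΣxΣy = 348.84 − 313.76 = 35.08
nΣx² − (Σx)² = 7743.6 − 7191.04 = 552.56; nΣy² − (Σy)² = 16.2 − 13.69 = 2.51
r = 35.08 / √(552.56 × 2.51) = 35.08 / 37.2415 ≈ 0.942

0.942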